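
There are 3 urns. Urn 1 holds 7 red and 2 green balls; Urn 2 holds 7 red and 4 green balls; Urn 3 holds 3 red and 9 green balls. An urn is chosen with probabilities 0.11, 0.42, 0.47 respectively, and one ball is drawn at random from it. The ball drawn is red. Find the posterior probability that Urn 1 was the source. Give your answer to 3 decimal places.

P(red|Urn 1) = 0.7778; P(red|Urn 2) = 0.6364; P(red|Urn 3) = 0.25.
Prior × likelihood for each source: 0.11·0.7778=0.08556, 0.42·0.6364=0.2673, 0.47·0.25=0.1175. Summing gives P(red) = 0.47033.
P(Urn 1 | red) = 0.08556 / 0.47033 = 0.182.

Posterior probability ≈ 0.182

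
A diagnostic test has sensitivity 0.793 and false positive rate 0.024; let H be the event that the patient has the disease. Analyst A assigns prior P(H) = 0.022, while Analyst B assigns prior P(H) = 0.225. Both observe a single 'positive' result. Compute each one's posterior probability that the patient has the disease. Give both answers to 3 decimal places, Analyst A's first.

Analyst A: 0.426; Analyst B: 0.906

The likelihood ratio for a 'positive' result is 0.793/0.024 = 33.042.
Analyst A: prior odds 0.022/0.978 = 0.022495; posterior odds 0.74327; posterior probability 0.426.
Analyst B: prior odds 0.225/0.775 = 0.29032; posterior odds 9.5927; posterior probability 0.906.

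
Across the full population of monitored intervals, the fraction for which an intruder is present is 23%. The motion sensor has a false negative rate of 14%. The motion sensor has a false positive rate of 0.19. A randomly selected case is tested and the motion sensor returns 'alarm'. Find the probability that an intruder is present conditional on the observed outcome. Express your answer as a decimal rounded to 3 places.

P(H | E) ≈ 0.575

Let H be the event that an intruder is present. P(H) = 0.23, so P(¬H) = 0.77. With E the 'alarm' result, P(E|H) = 0.86 and P(E|¬H) = 0.19.
P(E) = 0.86·0.23 + 0.19·0.77 = 0.19780 + 0.14630 = 0.34410.
By Bayes' theorem, P(H|E) = 0.19780 / 0.34410 = 0.575.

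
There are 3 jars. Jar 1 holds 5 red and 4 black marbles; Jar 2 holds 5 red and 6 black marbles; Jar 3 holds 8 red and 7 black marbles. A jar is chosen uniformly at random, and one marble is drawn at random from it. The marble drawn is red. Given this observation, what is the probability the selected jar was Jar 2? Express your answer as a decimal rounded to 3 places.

Posterior probability ≈ 0.295

Tabulate prior·likelihood by source: [1] prior 0.333333, lik 0.5556, product 0.1852; [2] prior 0.333333, lik 0.4545, product 0.1515; [3] prior 0.333333, lik 0.5333, product 0.1778.
Normalizing constant = 0.51448; the posterior for Jar 2 is its product over the sum, 0.1515/0.51448 = 0.295.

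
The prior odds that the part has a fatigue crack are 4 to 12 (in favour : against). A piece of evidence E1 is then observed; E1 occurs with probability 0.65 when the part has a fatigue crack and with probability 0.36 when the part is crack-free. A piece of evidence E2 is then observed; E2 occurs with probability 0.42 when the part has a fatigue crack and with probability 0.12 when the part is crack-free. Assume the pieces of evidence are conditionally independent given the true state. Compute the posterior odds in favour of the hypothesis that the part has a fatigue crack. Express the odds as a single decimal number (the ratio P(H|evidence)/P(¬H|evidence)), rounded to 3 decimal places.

Prior odds = 4/12 = 0.33333.
Likelihood ratio for E1 = 0.65/0.36 = 1.8056.
Likelihood ratio for E2 = 0.42/0.12 = 3.5000.
Posterior odds = prior odds × LR₁ × LR₂ = 2.1065.

Posterior odds ≈ 2.106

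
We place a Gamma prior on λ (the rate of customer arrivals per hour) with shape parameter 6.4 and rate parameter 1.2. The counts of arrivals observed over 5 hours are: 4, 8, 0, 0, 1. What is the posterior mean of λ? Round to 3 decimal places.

Total count ∑xᵢ = 13 over n = 5 hours.
Gamma is conjugate to the Poisson likelihood: posterior is Gamma(shape = 6.4+13 = 19.4, rate = 1.2+5 = 6.2).
Posterior mean = shape/rate = 19.4/6.2 = 3.129.

Posterior mean ≈ 3.129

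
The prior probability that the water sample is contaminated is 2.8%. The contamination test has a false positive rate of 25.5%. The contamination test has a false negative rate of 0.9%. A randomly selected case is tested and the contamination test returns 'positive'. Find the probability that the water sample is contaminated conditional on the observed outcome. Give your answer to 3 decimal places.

P(H | E) ≈ 0.101

Write H for 'the water sample is contaminated'. Prior odds H:¬H = 0.028/0.972 = 0.028807. For the 'positive' outcome, the likelihood ratio is 0.991/0.255 = 3.8863.
Posterior odds = 0.028807 × 3.8863 = 0.11195, so P(H|E) = 0.11195/(1+0.11195) = 0.101.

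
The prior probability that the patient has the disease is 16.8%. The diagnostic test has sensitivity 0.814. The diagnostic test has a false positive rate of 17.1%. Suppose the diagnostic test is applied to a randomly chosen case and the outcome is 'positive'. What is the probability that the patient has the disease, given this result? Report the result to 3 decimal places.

P(H | E) ≈ 0.490

Write H for 'the patient has the disease'. Prior odds H:¬H = 0.168/0.832 = 0.20192. For the 'positive' outcome, the likelihood ratio is 0.814/0.171 = 4.7602.
Posterior odds = 0.20192 × 4.7602 = 0.96120, so P(H|E) = 0.96120/(1+0.96120) = 0.490.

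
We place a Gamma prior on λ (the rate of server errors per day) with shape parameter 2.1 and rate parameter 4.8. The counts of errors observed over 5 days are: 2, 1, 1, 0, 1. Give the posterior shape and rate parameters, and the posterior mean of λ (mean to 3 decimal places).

Total count ∑xᵢ = 5 over n = 5 days.
Gamma is conjugate to the Poisson likelihood: posterior is Gamma(shape = 2.1+5 = 7.1, rate = 4.8+5 = 9.8).
Posterior mean = shape/rate = 7.1/9.8 = 0.724.

Posterior: Gamma(shape=7.1, rate=9.8); mean ≈ 0.724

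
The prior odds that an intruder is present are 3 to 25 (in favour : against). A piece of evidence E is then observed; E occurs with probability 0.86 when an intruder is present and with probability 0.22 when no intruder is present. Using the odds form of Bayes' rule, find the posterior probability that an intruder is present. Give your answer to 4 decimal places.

Posterior probability ≈ 0.3193

Prior odds = 3/25 = 0.12000.
Likelihood ratio for E = 0.86/0.22 = 3.9091.
Posterior odds = prior odds × LR = 0.46909.
Posterior probability = odds/(1+odds) = 0.46909/1.4691 = 0.3193.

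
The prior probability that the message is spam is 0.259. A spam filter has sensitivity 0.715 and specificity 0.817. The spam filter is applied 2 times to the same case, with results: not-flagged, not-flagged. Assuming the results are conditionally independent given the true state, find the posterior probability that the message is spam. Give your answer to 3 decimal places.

Let H be the event that the message is spam; start with P(H) = 0.259. P('spam-flagged'|H) = 0.715, P('spam-flagged'|¬H) = 0.183.
Update on result 1 ('not-flagged'): P(H) ← 0.285·0.2590 / (0.285·0.2590 + 0.817·0.7410) = 0.073815/0.67921 = 0.1087.
Update on result 2 ('not-flagged'): P(H) ← 0.285·0.1087 / (0.285·0.1087 + 0.817·0.8913) = 0.030973/0.75918 = 0.0408.

Posterior P(H) ≈ 0.041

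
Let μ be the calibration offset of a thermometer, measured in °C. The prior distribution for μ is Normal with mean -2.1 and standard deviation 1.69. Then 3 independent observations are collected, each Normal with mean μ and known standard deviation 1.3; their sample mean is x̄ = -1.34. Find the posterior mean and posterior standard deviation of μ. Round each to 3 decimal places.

Posterior mean ≈ -1.465; posterior SD ≈ 0.686

With known σ, the Normal prior is conjugate. Weight on the data is w = (n/σ²)/(n/σ² + 1/τ₀²) = 1.77515/(1.77515+0.350128) = 0.83526.
Posterior mean = w·x̄ + (1−w)·μ₀ = 0.83526·-1.34 + 0.16474·-2.1 = -1.465. Posterior variance = 1/(1.77515+0.350128) = 0.470527, so SD = 0.686.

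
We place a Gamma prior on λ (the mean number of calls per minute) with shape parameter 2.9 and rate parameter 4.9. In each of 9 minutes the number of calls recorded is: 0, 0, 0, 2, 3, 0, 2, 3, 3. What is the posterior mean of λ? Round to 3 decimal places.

Posterior mean ≈ 1.144

The Poisson likelihood adds the total count to the shape and the number of exposure periods to the rate. Here ∑xᵢ = 13 and n = 9, so shape 2.9→15.9 and rate 4.9→13.9.
E[λ | data] = 15.9/13.9 = 1.144.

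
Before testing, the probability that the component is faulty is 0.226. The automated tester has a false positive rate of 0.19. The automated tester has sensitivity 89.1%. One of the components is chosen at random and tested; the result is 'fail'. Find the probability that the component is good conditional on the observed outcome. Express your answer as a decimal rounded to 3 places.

Write H for 'the component is faulty'. Prior odds H:¬H = 0.226/0.774 = 0.29199. For the 'fail' outcome, the likelihood ratio is 0.891/0.19 = 4.6895.
Posterior odds = 0.29199 × 4.6895 = 1.3693, so P(H|E) = 1.3693/(1+1.3693) = 0.578. Then P(¬H|E) = 1 − 0.578 = 0.422.

P(¬H | E) ≈ 0.422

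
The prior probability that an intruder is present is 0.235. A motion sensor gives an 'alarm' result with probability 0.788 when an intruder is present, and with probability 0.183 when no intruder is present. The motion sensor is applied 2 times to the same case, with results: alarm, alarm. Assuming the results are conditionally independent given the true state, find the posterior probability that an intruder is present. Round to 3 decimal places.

Let H be the event that an intruder is present; start with P(H) = 0.235. P('alarm'|H) = 0.788, P('alarm'|¬H) = 0.183.
Update on result 1 ('alarm'): P(H) ← 0.788·0.2350 / (0.788·0.2350 + 0.183·0.7650) = 0.18518/0.32517 = 0.5695.
Update on result 2 ('alarm'): P(H) ← 0.788·0.5695 / (0.788·0.5695 + 0.183·0.4305) = 0.44875/0.52753 = 0.8507.

Posterior P(H) ≈ 0.851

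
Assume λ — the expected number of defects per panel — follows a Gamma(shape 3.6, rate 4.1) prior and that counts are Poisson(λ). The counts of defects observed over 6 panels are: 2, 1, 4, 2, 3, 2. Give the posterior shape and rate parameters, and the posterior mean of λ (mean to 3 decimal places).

Total count ∑xᵢ = 14 over n = 6 panels.
Gamma is conjugate to the Poisson likelihood: posterior is Gamma(shape = 3.6+14 = 17.6, rate = 4.1+6 = 10.1).
Posterior mean = shape/rate = 17.6/10.1 = 1.743.

Posterior: Gamma(shape=17.6, rate=10.1); mean ≈ 1.743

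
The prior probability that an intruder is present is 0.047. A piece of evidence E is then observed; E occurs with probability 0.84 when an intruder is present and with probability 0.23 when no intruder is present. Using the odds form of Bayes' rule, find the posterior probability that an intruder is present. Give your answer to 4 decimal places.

Posterior probability ≈ 0.1526

Prior odds = 0.047/(1−0.047) = 0.049318. In log-odds, ln(0.049318) = -3.0095.
Add log likelihood ratio: ln(3.6522) = 1.2953.
Posterior log-odds = -1.7141, so posterior odds = exp(-1.7141) = 0.18012. Converting, P(H|E) = 0.18012/1.1801 = 0.1526.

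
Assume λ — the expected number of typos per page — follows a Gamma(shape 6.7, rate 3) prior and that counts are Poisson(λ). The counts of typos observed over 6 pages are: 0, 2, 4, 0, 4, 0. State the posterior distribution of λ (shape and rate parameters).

Posterior: Gamma(shape=16.7, rate=9)

The Poisson likelihood adds the total count to the shape and the number of exposure periods to the rate. Here ∑xᵢ = 10 and n = 6, so shape 6.7→16.7 and rate 3→9.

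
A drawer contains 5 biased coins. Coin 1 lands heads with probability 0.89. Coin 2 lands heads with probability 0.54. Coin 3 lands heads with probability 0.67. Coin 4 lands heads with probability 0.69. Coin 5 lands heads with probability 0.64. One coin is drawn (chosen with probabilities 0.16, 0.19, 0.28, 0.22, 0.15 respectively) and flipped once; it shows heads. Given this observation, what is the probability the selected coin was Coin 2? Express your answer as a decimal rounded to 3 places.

Posterior probability ≈ 0.151

P(heads|C1) = 0.89; P(heads|C2) = 0.54; P(heads|C3) = 0.67; P(heads|C4) = 0.69; P(heads|C5) = 0.64.
Prior × likelihood for each source: 0.16·0.89=0.1424, 0.19·0.54=0.1026, 0.28·0.67=0.1876, 0.22·0.69=0.1518, 0.15·0.64=0.09600. Summing gives P(heads) = 0.68040.
P(Coin 2 | heads) = 0.1026 / 0.68040 = 0.151.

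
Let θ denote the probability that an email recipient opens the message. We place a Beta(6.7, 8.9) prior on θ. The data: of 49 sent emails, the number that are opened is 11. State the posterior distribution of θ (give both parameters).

Posterior: Beta(17.7, 46.9)

The binomial likelihood is conjugate to the Beta prior: with 11 successes and 38 failures, the posterior is Beta(6.7+11, 8.9+38) = Beta(17.7, 46.9).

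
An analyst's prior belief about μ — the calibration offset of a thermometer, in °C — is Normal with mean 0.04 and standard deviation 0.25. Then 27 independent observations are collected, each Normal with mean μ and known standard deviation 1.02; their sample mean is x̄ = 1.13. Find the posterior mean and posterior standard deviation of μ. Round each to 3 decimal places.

Prior precision 1/τ₀² = 1/0.25² = 16.0000; data precision n/σ² = 27/1.02² = 25.9516.
Posterior precision = 16.0000 + 25.9516 = 41.9516, giving posterior SD = 1/√41.9516 = 0.154.
Posterior mean = (16.0000·0.04 + 25.9516·1.13) / 41.9516 = 0.714.

Posterior mean ≈ 0.714; posterior SD ≈ 0.154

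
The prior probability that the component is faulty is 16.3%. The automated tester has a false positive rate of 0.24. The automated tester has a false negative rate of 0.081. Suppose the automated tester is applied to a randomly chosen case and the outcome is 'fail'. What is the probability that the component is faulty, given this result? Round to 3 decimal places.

P(H | E) ≈ 0.427

Write H for 'the component is faulty'. Prior odds H:¬H = 0.163/0.837 = 0.19474. For the 'fail' outcome, the likelihood ratio is 0.919/0.24 = 3.8292.
Posterior odds = 0.19474 × 3.8292 = 0.74570, so P(H|E) = 0.74570/(1+0.74570) = 0.427.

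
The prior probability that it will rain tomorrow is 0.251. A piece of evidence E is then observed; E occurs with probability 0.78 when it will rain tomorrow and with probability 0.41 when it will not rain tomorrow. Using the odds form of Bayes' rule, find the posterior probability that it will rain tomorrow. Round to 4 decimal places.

Posterior probability ≈ 0.3893

Prior odds = 0.251/(1−0.251) = 0.33511. In log-odds, ln(0.33511) = -1.0933.
Add log likelihood ratio: ln(1.9024) = 0.64314.
Posterior log-odds = -0.45015, so posterior odds = exp(-0.45015) = 0.63753. Converting, P(H|E) = 0.63753/1.6375 = 0.3893.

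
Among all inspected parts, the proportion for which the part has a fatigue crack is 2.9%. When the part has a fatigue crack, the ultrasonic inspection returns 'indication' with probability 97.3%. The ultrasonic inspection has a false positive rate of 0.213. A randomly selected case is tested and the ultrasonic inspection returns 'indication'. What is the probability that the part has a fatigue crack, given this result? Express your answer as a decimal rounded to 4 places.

Let H be the event that the part has a fatigue crack. P(H) = 0.029, so P(¬H) = 0.971. With E the 'indication' result, P(E|H) = 0.973 and P(E|¬H) = 0.213.
P(E) = 0.973·0.029 + 0.213·0.971 = 0.028217 + 0.20682 = 0.23504.
By Bayes' theorem, P(H|E) = 0.028217 / 0.23504 = 0.1201.

P(H | E) ≈ 0.1201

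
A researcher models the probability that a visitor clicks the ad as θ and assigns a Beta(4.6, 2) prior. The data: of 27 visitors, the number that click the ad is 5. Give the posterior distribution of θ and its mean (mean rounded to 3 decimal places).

Observing 5 successes and 22 failures updates Beta(4.6, 2) by adding the success and failure counts to the two shape parameters: α = 4.6+5 = 9.6, β = 2+22 = 24.
E[θ | data] = 9.6/(9.6+24) = 0.286.

Posterior: Beta(9.6, 24); mean ≈ 0.286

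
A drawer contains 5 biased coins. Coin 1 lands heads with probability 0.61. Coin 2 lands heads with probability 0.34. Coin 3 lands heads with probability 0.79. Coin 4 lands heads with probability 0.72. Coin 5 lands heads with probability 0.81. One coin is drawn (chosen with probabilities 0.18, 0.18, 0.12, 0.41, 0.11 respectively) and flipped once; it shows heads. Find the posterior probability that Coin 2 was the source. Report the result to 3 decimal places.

Tabulate prior·likelihood by source: [1] prior 0.18, lik 0.61, product 0.1098; [2] prior 0.18, lik 0.34, product 0.06120; [3] prior 0.12, lik 0.79, product 0.09480; [4] prior 0.41, lik 0.72, product 0.2952; [5] prior 0.11, lik 0.81, product 0.08910.
Normalizing constant = 0.65010; the posterior for Coin 2 is its product over the sum, 0.06120/0.65010 = 0.094.

Posterior probability ≈ 0.094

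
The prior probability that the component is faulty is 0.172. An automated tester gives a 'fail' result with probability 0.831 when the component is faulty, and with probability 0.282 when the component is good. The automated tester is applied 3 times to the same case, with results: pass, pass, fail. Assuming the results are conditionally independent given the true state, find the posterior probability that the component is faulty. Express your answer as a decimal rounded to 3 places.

Posterior P(H) ≈ 0.033

Let H be the event that the component is faulty; start with P(H) = 0.172. P('fail'|H) = 0.831, P('fail'|¬H) = 0.282.
Update on result 1 ('pass'): P(H) ← 0.169·0.1720 / (0.169·0.1720 + 0.718·0.8280) = 0.029068/0.62357 = 0.0466.
Update on result 2 ('pass'): P(H) ← 0.169·0.0466 / (0.169·0.0466 + 0.718·0.9534) = 0.0078780/0.69241 = 0.0114.
Update on result 3 ('fail'): P(H) ← 0.831·0.0114 / (0.831·0.0114 + 0.282·0.9886) = 0.0094548/0.28825 = 0.0328.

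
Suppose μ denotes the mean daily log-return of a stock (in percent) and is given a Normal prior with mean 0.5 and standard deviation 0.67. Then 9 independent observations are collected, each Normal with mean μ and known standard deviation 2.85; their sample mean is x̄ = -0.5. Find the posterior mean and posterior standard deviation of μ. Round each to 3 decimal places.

With known σ, the Normal prior is conjugate. Weight on the data is w = (n/σ²)/(n/σ² + 1/τ₀²) = 1.10803/(1.10803+2.22767) = 0.33217.
Posterior mean = w·x̄ + (1−w)·μ₀ = 0.33217·-0.5 + 0.66783·0.5 = 0.168. Posterior variance = 1/(1.10803+2.22767) = 0.299787, so SD = 0.548.

Posterior mean ≈ 0.168; posterior SD ≈ 0.548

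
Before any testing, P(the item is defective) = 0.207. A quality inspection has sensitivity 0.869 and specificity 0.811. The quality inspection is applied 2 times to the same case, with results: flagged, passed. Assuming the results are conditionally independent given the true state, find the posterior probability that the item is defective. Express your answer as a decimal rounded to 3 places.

Let H be the event that the item is defective; start with P(H) = 0.207. P('flagged'|H) = 0.869, P('flagged'|¬H) = 0.189.
Update on result 1 ('flagged'): P(H) ← 0.869·0.2070 / (0.869·0.2070 + 0.189·0.7930) = 0.17988/0.32976 = 0.5455.
Update on result 2 ('passed'): P(H) ← 0.131·0.5455 / (0.131·0.5455 + 0.811·0.4545) = 0.071460/0.44006 = 0.1624.

Posterior P(H) ≈ 0.162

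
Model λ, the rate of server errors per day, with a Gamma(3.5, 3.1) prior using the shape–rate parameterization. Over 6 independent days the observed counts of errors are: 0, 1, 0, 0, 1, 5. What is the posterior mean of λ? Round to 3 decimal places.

The Poisson likelihood adds the total count to the shape and the number of exposure periods to the rate. Here ∑xᵢ = 7 and n = 6, so shape 3.5→10.5 and rate 3.1→9.1.
E[λ | data] = 10.5/9.1 = 1.154.

Posterior mean ≈ 1.154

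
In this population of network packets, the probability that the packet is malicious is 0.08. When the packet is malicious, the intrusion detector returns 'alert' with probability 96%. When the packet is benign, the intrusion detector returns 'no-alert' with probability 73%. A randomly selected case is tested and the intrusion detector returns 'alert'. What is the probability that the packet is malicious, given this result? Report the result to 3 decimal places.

P(H | E) ≈ 0.236

Let H be the event that the packet is malicious. P(H) = 0.08, so P(¬H) = 0.92. With E the 'alert' result, P(E|H) = 0.96 and P(E|¬H) = 0.27.
P(E) = 0.96·0.08 + 0.27·0.92 = 0.076800 + 0.24840 = 0.32520.
By Bayes' theorem, P(H|E) = 0.076800 / 0.32520 = 0.236.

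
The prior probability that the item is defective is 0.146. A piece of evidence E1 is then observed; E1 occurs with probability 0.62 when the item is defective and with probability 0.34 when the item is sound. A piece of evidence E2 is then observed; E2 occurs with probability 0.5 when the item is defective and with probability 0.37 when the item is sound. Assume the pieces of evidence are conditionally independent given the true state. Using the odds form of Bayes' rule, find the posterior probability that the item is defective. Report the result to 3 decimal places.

Prior odds = 0.146/(1−0.146) = 0.17096.
Likelihood ratio for E1 = 0.62/0.34 = 1.8235.
Likelihood ratio for E2 = 0.5/0.37 = 1.3514.
Posterior odds = prior odds × LR₁ × LR₂ = 0.42129.
Posterior probability = odds/(1+odds) = 0.42129/1.4213 = 0.296.

Posterior probability ≈ 0.296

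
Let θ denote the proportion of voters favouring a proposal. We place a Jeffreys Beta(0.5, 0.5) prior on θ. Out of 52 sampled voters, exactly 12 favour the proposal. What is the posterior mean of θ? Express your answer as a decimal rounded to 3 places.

Observing 12 successes and 40 failures updates Beta(0.5, 0.5) by adding the success and failure counts to the two shape parameters: α = 0.5+12 = 12.5, β = 0.5+40 = 40.5.
E[θ | data] = 12.5/(12.5+40.5) = 0.236.

Posterior mean ≈ 0.236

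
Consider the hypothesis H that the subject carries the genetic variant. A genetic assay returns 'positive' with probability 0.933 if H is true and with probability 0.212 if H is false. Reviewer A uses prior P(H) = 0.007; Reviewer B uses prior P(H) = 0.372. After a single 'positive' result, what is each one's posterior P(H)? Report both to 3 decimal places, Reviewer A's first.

The likelihood ratio for a 'positive' result is 0.933/0.212 = 4.4009.
Reviewer A: prior odds 0.007/0.993 = 0.0070493; posterior odds 0.031024; posterior probability 0.030.
Reviewer B: prior odds 0.372/0.628 = 0.59236; posterior odds 2.6069; posterior probability 0.723.

Reviewer A: 0.030; Reviewer B: 0.723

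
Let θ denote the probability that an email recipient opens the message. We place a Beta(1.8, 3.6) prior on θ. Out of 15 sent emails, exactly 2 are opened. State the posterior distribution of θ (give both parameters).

Posterior: Beta(3.8, 16.6)

The binomial likelihood is conjugate to the Beta prior: with 2 successes and 13 failures, the posterior is Beta(1.8+2, 3.6+13) = Beta(3.8, 16.6).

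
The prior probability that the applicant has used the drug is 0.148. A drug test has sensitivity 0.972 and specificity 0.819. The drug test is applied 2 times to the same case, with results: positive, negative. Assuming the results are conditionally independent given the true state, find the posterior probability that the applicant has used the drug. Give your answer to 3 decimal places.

Posterior P(H) ≈ 0.031

Let H be the event that the applicant has used the drug; start with P(H) = 0.148. P('positive'|H) = 0.972, P('positive'|¬H) = 0.181.
Update on result 1 ('positive'): P(H) ← 0.972·0.1480 / (0.972·0.1480 + 0.181·0.8520) = 0.14386/0.29807 = 0.4826.
Update on result 2 ('negative'): P(H) ← 0.028·0.4826 / (0.028·0.4826 + 0.819·0.5174) = 0.013514/0.43724 = 0.0309.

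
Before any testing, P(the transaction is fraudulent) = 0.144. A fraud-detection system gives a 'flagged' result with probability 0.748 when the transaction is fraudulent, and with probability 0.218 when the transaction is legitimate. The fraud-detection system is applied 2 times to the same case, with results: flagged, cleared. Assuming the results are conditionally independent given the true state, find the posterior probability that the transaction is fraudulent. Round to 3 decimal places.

Posterior P(H) ≈ 0.157

With H the event that the transaction is fraudulent, the joint likelihood of the observed sequence is P(data|H) = 0.748·0.252 = 0.18850 and P(data|¬H) = 0.218·0.782 = 0.17048.
Bayes: P(H|data) = 0.144·0.18850 / (0.144·0.18850 + 0.856·0.17048) = 0.027143/0.17307 = 0.1568.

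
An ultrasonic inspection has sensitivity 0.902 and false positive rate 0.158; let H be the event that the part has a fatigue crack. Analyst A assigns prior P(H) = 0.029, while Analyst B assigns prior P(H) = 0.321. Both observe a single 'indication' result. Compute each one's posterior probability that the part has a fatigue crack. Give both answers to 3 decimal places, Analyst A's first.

P('+'|H) = 0.902, P('+'|¬H) = 0.158.
Analyst A: numerator 0.902·0.029 = 0.026158; evidence = 0.026158+0.158·0.971 = 0.17958; posterior = 0.146.
Analyst B: numerator 0.902·0.321 = 0.28954; evidence = 0.28954+0.158·0.679 = 0.39682; posterior = 0.730.

Analyst A: 0.146; Analyst B: 0.730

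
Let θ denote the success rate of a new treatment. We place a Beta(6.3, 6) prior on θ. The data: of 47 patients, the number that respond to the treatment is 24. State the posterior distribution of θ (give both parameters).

The binomial likelihood is conjugate to the Beta prior: with 24 successes and 23 failures, the posterior is Beta(6.3+24, 6+23) = Beta(30.3, 29).

Posterior: Beta(30.3, 29)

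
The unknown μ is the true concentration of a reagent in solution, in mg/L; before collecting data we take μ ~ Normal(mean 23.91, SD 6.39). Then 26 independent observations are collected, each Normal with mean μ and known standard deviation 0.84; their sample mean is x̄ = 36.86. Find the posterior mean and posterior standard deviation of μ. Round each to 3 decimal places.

Posterior mean ≈ 36.851; posterior SD ≈ 0.165

Prior precision 1/τ₀² = 1/6.39² = 0.0244905; data precision n/σ² = 26/0.84² = 36.8481.
Posterior precision = 0.0244905 + 36.8481 = 36.8726, giving posterior SD = 1/√36.8726 = 0.165.
Posterior mean = (0.0244905·23.91 + 36.8481·36.86) / 36.8726 = 36.851.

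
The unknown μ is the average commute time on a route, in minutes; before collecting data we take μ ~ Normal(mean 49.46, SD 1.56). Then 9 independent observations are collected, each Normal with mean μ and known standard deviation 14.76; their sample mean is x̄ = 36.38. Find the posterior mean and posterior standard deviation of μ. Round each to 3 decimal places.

Posterior mean ≈ 48.265; posterior SD ≈ 1.487

With known σ, the Normal prior is conjugate. Weight on the data is w = (n/σ²)/(n/σ² + 1/τ₀²) = 0.0413114/(0.0413114+0.410914) = 0.091351.
Posterior mean = w·x̄ + (1−w)·μ₀ = 0.091351·36.38 + 0.90865·49.46 = 48.265. Posterior variance = 1/(0.0413114+0.410914) = 2.21129, so SD = 1.487.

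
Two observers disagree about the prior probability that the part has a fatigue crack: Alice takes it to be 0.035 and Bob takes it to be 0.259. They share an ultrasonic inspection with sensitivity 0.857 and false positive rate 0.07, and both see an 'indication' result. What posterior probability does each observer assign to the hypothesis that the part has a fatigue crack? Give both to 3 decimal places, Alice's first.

The likelihood ratio for an 'indication' result is 0.857/0.07 = 12.243.
Alice: prior odds 0.035/0.965 = 0.036269; posterior odds 0.44404; posterior probability 0.307.
Bob: prior odds 0.259/0.741 = 0.34953; posterior odds 4.2792; posterior probability 0.811.

Alice: 0.307; Bob: 0.811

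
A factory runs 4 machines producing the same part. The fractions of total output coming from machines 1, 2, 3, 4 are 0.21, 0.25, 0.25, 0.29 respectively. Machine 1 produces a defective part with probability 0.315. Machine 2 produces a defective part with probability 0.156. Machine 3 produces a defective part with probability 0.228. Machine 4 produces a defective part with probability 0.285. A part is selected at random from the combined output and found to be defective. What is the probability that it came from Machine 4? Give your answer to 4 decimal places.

P(defective|M1) = 0.315; P(defective|M2) = 0.156; P(defective|M3) = 0.228; P(defective|M4) = 0.285.
Prior × likelihood for each source: 0.21·0.315=0.06615, 0.25·0.156=0.03900, 0.25·0.228=0.05700, 0.29·0.285=0.08265. Summing gives P(defective) = 0.24480.
P(Machine 4 | defective) = 0.08265 / 0.24480 = 0.3376.

Posterior probability ≈ 0.3376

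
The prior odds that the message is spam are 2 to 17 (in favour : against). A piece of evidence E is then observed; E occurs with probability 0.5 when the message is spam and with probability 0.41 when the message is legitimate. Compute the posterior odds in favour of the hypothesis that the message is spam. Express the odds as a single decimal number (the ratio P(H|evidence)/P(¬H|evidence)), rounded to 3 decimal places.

Prior odds = 2/17 = 0.11765. In log-odds, ln(0.11765) = -2.1401.
Add log likelihood ratio: ln(1.2195) = 0.19845.
Posterior log-odds = -1.9416, so posterior odds = exp(-1.9416) = 0.14347.

Posterior odds ≈ 0.143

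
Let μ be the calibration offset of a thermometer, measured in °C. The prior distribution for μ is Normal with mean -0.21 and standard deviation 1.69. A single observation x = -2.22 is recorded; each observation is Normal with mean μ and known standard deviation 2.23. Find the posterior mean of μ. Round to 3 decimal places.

With known σ, the Normal prior is conjugate. Weight on the data is w = (n/σ²)/(n/σ² + 1/τ₀²) = 0.201090/(0.201090+0.350128) = 0.36481.
Posterior mean = w·x̄ + (1−w)·μ₀ = 0.36481·-2.22 + 0.63519·-0.21 = -0.943.

Posterior mean ≈ -0.943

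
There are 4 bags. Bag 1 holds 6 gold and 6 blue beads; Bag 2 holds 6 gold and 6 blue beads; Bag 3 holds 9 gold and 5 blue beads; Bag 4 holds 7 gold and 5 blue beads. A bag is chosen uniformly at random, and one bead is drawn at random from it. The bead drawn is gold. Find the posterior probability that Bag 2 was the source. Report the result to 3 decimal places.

Tabulate prior·likelihood by source: [1] prior 0.25, lik 0.5, product 0.1250; [2] prior 0.25, lik 0.5, product 0.1250; [3] prior 0.25, lik 0.6429, product 0.1607; [4] prior 0.25, lik 0.5833, product 0.1458.
Normalizing constant = 0.55655; the posterior for Bag 2 is its product over the sum, 0.1250/0.55655 = 0.225.

Posterior probability ≈ 0.225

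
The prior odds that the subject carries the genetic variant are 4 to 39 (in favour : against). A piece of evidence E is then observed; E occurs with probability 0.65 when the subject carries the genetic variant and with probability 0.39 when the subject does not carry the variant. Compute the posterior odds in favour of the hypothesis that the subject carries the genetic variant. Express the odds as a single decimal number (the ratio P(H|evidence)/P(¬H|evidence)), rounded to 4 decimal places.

Posterior odds ≈ 0.1709

Prior odds = 4/39 = 0.10256. In log-odds, ln(0.10256) = -2.2773.
Add log likelihood ratio: ln(1.6667) = 0.51083.
Posterior log-odds = -1.7664, so posterior odds = exp(-1.7664) = 0.17094.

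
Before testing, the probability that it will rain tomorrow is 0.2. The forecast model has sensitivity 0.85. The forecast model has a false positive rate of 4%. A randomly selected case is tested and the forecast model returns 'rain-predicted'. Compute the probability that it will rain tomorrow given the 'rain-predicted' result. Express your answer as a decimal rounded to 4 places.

Write H for 'it will rain tomorrow'. Prior odds H:¬H = 0.2/0.8 = 0.25000. For the 'rain-predicted' outcome, the likelihood ratio is 0.85/0.04 = 21.250.
Posterior odds = 0.25000 × 21.250 = 5.3125, so P(H|E) = 5.3125/(1+5.3125) = 0.8416.

P(H | E) ≈ 0.8416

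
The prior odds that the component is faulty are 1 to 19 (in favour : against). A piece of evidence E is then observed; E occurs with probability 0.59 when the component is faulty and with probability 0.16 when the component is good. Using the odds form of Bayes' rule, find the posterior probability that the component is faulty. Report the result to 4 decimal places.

Posterior probability ≈ 0.1625

Prior odds = 1/19 = 0.052632.
Likelihood ratio for E = 0.59/0.16 = 3.6875.
Posterior odds = prior odds × LR = 0.19408.
Posterior probability = odds/(1+odds) = 0.19408/1.1941 = 0.1625.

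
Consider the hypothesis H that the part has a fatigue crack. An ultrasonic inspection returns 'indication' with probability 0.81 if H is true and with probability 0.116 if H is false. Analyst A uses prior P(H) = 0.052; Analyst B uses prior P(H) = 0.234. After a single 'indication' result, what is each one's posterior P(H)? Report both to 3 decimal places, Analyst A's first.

P('+'|H) = 0.81, P('+'|¬H) = 0.116.
Analyst A: numerator 0.81·0.052 = 0.042120; evidence = 0.042120+0.116·0.948 = 0.15209; posterior = 0.277.
Analyst B: numerator 0.81·0.234 = 0.18954; evidence = 0.18954+0.116·0.766 = 0.27840; posterior = 0.681.

Analyst A: 0.277; Analyst B: 0.681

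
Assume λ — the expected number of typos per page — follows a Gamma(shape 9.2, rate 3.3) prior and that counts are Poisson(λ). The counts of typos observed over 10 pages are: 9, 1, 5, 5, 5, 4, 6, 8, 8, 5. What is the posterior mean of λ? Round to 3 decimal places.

Posterior mean ≈ 4.902

The Poisson likelihood adds the total count to the shape and the number of exposure periods to the rate. Here ∑xᵢ = 56 and n = 10, so shape 9.2→65.2 and rate 3.3→13.3.
E[λ | data] = 65.2/13.3 = 4.902.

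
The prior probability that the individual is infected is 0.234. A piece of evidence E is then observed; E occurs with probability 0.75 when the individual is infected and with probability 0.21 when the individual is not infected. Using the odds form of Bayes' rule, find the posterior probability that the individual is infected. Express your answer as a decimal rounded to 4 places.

Prior odds = 0.234/(1−0.234) = 0.30548. In log-odds, ln(0.30548) = -1.1859.
Add log likelihood ratio: ln(3.5714) = 1.2730.
Posterior log-odds = 0.087105, so posterior odds = exp(0.087105) = 1.0910. Converting, P(H|E) = 1.0910/2.0910 = 0.5218.

Posterior probability ≈ 0.5218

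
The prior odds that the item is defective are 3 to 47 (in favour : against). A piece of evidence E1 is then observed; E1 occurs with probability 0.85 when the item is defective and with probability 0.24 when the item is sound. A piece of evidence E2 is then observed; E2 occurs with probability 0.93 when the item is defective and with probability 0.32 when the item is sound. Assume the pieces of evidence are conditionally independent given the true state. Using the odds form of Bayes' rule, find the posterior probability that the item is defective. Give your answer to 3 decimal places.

Prior odds = 3/47 = 0.063830.
Likelihood ratio for E1 = 0.85/0.24 = 3.5417.
Likelihood ratio for E2 = 0.93/0.32 = 2.9062.
Posterior odds = prior odds × LR₁ × LR₂ = 0.65700.
Posterior probability = odds/(1+odds) = 0.65700/1.6570 = 0.396.

Posterior probability ≈ 0.396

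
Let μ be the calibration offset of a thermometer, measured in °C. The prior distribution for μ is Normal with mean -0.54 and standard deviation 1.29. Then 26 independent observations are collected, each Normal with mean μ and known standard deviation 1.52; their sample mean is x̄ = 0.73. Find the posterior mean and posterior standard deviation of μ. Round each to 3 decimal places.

Posterior mean ≈ 0.666; posterior SD ≈ 0.290

With known σ, the Normal prior is conjugate. Weight on the data is w = (n/σ²)/(n/σ² + 1/τ₀²) = 11.2535/(11.2535+0.600925) = 0.94931.
Posterior mean = w·x̄ + (1−w)·μ₀ = 0.94931·0.73 + 0.050692·-0.54 = 0.666. Posterior variance = 1/(11.2535+0.600925) = 0.0843569, so SD = 0.290.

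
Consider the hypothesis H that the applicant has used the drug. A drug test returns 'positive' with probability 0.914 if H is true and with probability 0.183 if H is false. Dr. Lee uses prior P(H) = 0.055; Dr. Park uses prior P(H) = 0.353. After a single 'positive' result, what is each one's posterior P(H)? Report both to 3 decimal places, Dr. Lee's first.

Dr. Lee: 0.225; Dr. Park: 0.732

The likelihood ratio for a 'positive' result is 0.914/0.183 = 4.9945.
Dr. Lee: prior odds 0.055/0.945 = 0.058201; posterior odds 0.29069; posterior probability 0.225.
Dr. Park: prior odds 0.353/0.647 = 0.54560; posterior odds 2.7250; posterior probability 0.732.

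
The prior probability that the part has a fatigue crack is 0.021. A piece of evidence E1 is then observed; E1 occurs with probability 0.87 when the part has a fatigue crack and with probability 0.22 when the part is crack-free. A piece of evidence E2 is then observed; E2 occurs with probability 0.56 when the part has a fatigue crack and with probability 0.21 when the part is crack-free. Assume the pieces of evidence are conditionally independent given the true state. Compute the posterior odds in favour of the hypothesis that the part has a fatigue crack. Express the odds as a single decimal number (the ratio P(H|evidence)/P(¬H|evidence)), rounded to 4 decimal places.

Prior odds = 0.021/(1−0.021) = 0.021450.
Likelihood ratio for E1 = 0.87/0.22 = 3.9545.
Likelihood ratio for E2 = 0.56/0.21 = 2.6667.
Posterior odds = prior odds × LR₁ × LR₂ = 0.22620.

Posterior odds ≈ 0.2262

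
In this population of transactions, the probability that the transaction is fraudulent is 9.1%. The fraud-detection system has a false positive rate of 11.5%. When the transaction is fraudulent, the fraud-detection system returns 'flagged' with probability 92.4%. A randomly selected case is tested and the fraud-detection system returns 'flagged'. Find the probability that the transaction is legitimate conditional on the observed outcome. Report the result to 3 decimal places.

Write H for 'the transaction is fraudulent'. Prior odds H:¬H = 0.091/0.909 = 0.10011. For the 'flagged' outcome, the likelihood ratio is 0.924/0.115 = 8.0348.
Posterior odds = 0.10011 × 8.0348 = 0.80436, so P(H|E) = 0.80436/(1+0.80436) = 0.446. Then P(¬H|E) = 1 − 0.446 = 0.554.

P(¬H | E) ≈ 0.554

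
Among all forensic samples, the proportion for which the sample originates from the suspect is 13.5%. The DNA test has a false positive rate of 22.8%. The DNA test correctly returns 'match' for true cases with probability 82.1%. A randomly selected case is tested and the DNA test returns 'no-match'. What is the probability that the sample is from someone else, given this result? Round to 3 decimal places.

Let H be the event that the sample originates from the suspect. P(H) = 0.135, so P(¬H) = 0.865. With E the 'no-match' result, P(E|H) = 0.179 and P(E|¬H) = 0.772.
P(E) = 0.179·0.135 + 0.772·0.865 = 0.024165 + 0.66778 = 0.69195.
By Bayes' theorem, P(H|E) = 0.024165 / 0.69195 = 0.035. Hence P(¬H|E) = 1 − 0.035 = 0.965.

P(¬H | E) ≈ 0.965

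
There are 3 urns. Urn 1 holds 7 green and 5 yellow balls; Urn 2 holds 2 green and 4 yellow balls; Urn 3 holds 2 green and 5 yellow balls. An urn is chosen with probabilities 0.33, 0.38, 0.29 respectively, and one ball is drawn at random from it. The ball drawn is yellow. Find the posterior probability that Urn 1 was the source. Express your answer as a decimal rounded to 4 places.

Posterior probability ≈ 0.2299

P(yellow|Urn 1) = 0.4167; P(yellow|Urn 2) = 0.6667; P(yellow|Urn 3) = 0.7143.
Prior × likelihood for each source: 0.33·0.4167=0.1375, 0.38·0.6667=0.2533, 0.29·0.7143=0.2071. Summing gives P(yellow) = 0.59798.
P(Urn 1 | yellow) = 0.1375 / 0.59798 = 0.2299.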